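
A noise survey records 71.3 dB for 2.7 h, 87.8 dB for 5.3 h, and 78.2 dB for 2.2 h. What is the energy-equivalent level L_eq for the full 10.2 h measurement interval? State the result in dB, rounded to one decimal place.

85.2 dB

Weight each interval's intensity by its duration and average over T = 10.2 h:
Σ tᵢ·10^(Lᵢ/10) = 2.7·10^(71.3/10) + 5.3·10^(87.8/10) + 2.2·10^(78.2/10) = 3.375e+09.
L_eq = 10·log₁₀(3.375e+09/10.2) = 85.20 dB.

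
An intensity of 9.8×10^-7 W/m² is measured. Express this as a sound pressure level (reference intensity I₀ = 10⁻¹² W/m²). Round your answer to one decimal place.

I/I₀ = 9.8×10^-7/10⁻¹² = 9.8×10^5, and L = 10·log₁₀(I/I₀).
L = 10·(0.9912 + 5) = 59.91 dB.

59.9 dB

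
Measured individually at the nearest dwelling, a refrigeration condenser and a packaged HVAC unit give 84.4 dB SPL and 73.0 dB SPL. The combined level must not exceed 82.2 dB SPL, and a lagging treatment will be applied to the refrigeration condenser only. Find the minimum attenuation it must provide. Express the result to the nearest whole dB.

Fixed contribution from the other source: Σ 10^(L/10) = 10^(73.0/10) = 1.995e+07 (73.00 dB SPL).
To meet 82.2 dB SPL overall, the treated refrigeration condenser may contribute at most 10^(82.2/10) − 1.995e+07 = 1.460e+08, i.e. 81.64 dB SPL.
So the refrigeration condenser must be reduced from 84.4 to 81.64 dB SPL: IL = 2.76 dB.

3 dB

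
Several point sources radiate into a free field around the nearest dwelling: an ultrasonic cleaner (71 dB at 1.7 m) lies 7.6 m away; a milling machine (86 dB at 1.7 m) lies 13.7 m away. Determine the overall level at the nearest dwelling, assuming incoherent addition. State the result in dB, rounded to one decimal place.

First find each source's level at the receiver (point-source: −20·log₁₀(r/r_ref)), then combine on an intensity basis.
ultrasonic cleaner: 71 − 20·log₁₀(7.6/1.7) = 71 − 13.01 = 57.99 dB.
milling machine: 86 − 20·log₁₀(13.7/1.7) = 86 − 18.13 = 67.87 dB.
Σ 10^(L/10) = 6.760e+06 → L_total = 10·log₁₀(6.760e+06) = 68.30 dB.

68.3 dB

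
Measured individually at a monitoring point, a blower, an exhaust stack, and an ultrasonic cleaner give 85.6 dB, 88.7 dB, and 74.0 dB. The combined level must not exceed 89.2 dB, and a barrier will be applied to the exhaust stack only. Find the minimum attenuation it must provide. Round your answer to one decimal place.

2.2 dB

Fixed contribution from the other sources: Σ 10^(L/10) = 10^(85.6/10) + 10^(74.0/10) = 3.882e+08 (85.89 dB).
The limit corresponds to 10^(89.2/10) = 8.318e+08; subtracting the fixed part leaves 4.436e+08 for the exhaust stack, i.e. 86.47 dB.
Required insertion loss = 88.7 − 86.47 = 2.23 dB.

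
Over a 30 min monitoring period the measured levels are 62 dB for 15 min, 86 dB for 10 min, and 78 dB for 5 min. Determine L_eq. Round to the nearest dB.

82 dB

The energy average is taken in the linear domain: L_eq = 10·log₁₀[(Σ tᵢ·10^(Lᵢ/10))/T], T = 30 min.
Σ tᵢ·10^(Lᵢ/10) = 15·10^(62/10) + 10·10^(86/10) + 5·10^(78/10) = 4.320e+09.
L_eq = 10·log₁₀(4.320e+09/30) = 81.58 dB.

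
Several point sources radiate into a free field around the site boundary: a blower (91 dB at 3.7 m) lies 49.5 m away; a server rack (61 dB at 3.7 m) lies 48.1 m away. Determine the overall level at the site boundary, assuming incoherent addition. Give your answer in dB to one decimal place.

Apply inverse-square spreading to bring every level to the receiver, then sum 10^(L/10).
blower: 91 − 20·log₁₀(49.5/3.7) = 91 − 22.53 = 68.47 dB.
server rack: 61 − 20·log₁₀(48.1/3.7) = 61 − 22.28 = 38.72 dB.
Σ 10^(L/10) = 7.041e+06 → L_total = 10·log₁₀(7.041e+06) = 68.48 dB.

68.5 dB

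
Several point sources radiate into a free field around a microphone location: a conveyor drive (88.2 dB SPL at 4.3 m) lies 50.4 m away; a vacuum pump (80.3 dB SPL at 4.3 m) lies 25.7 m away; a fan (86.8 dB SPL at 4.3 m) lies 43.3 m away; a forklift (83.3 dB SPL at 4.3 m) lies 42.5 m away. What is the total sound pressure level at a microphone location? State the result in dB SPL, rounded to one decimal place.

Propagate each source to the receiver with L = L_ref − 20·log₁₀(r/r_ref), then add intensities.
conveyor drive: 88.2 − 20·log₁₀(50.4/4.3) = 88.2 − 21.38 = 66.82 dB SPL.
vacuum pump: 80.3 − 20·log₁₀(25.7/4.3) = 80.3 − 15.53 = 64.77 dB SPL.
fan: 86.8 − 20·log₁₀(43.3/4.3) = 86.8 − 20.06 = 66.74 dB SPL.
forklift: 83.3 − 20·log₁₀(42.5/4.3) = 83.3 − 19.90 = 63.40 dB SPL.
Σ 10^(L/10) = 1.472e+07 → L_total = 10·log₁₀(1.472e+07) = 71.68 dB SPL.

71.7 dB SPL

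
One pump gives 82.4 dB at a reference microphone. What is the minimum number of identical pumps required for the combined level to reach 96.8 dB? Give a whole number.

28

Need L₁ + 10·log₁₀ N ≥ 96.8, i.e. log₁₀ N ≥ 1.44.
N ≥ 10^(14.4/10) = 27.542, so N = 28.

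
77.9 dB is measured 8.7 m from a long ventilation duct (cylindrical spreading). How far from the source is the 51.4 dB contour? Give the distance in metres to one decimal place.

3886.1 m

For a line source L₁ − L₂ = 10·log₁₀(r₂/r₁), so r₂ = r₁·10^((L₁−L₂)/10).
r₂ = 8.7·10^((77.9−51.4)/10) = 8.7·10^(26.5/10) = 3886.15 m.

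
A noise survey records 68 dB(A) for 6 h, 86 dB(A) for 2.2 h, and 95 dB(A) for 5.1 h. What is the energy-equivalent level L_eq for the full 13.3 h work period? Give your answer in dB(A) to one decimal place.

91.1 dB(A)

Weight each interval's intensity by its duration and average over T = 13.3 h:
Σ tᵢ·10^(Lᵢ/10) = 6·10^(68/10) + 2.2·10^(86/10) + 5.1·10^(95/10) = 1.704e+10.
L_eq = 10·log₁₀(1.704e+10/13.3) = 91.08 dB(A).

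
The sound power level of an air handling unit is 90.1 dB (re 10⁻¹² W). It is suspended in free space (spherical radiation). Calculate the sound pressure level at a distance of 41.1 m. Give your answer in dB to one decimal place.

46.8 dB

The power spreads over a sphere of area 4π·r², so L_p = L_w − 10·log₁₀(4π·r²).
4π·r² = 2.123e+04 m², 10·log₁₀ of that is 43.269 dB.
L_p = 90.1 − 43.269 = 46.83 dB.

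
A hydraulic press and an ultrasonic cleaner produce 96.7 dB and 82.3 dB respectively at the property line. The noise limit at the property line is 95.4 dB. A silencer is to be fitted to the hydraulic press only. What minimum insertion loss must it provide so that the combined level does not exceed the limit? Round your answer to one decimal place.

Fixed contribution from the other source: Σ 10^(L/10) = 10^(82.3/10) = 1.698e+08 (82.30 dB).
To meet 95.4 dB overall, the treated hydraulic press may contribute at most 10^(95.4/10) − 1.698e+08 = 3.298e+09, i.e. 95.18 dB.
Required insertion loss = 96.7 − 95.18 = 1.52 dB.

1.5 dB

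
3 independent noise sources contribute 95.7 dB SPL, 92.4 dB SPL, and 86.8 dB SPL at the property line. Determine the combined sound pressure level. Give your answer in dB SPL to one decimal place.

For uncorrelated sources the intensities add, so convert each level to linear form, sum, and take 10·log₁₀ of the total.
Σ 10^(L/10) = 10^(95.7/10) + 10^(92.4/10) + 10^(86.8/10) = 5.932e+09.
L_total = 10·log₁₀(5.932e+09) = 97.73 dB SPL.

97.7 dB SPL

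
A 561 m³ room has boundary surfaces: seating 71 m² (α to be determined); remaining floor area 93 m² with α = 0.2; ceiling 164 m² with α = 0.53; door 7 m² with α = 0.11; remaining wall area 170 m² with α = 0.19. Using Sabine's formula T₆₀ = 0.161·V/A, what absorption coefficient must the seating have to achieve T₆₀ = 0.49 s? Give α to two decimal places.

0.64

From T₆₀ = 0.161·V/A, the target T₆₀ = 0.49 s needs A = 0.161·561/0.49 = 184.33 m².
Absorption from the other surfaces = 93·0.2 + 164·0.53 + 7·0.11 + 170·0.19 = 138.59 m², so the seating must supply 45.74 m² over 71 m².
α = 45.74/71 = 0.644.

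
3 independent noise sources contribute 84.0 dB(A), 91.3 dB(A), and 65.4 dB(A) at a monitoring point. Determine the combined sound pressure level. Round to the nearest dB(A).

92 dB(A)

Incoherent sources combine by intensity addition: L_total = 10·log₁₀(Σ 10^(L_i/10)).
Σ 10^(L/10) = 10^(84.0/10) + 10^(91.3/10) + 10^(65.4/10) = 1.604e+09.
L_total = 10·log₁₀(1.604e+09) = 92.05 dB(A).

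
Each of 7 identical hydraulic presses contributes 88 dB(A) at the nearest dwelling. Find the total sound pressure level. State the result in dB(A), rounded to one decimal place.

N identical incoherent sources raise the level by 10·log₁₀ N.
L_total = 88 + 10·log₁₀(7) = 88 + 8.451 = 96.45 dB(A).

96.5 dB(A)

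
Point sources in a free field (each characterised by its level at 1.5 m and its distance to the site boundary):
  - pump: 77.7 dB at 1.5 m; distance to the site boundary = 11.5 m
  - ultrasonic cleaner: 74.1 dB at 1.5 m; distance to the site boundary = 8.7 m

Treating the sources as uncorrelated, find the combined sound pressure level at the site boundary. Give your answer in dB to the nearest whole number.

Propagate each source to the receiver with L = L_ref − 20·log₁₀(r/r_ref), then add intensities.
pump: 77.7 − 20·log₁₀(11.5/1.5) = 77.7 − 17.69 = 60.01 dB.
ultrasonic cleaner: 74.1 − 20·log₁₀(8.7/1.5) = 74.1 − 15.27 = 58.83 dB.
Σ 10^(L/10) = 1.766e+06 → L_total = 10·log₁₀(1.766e+06) = 62.47 dB.

62 dB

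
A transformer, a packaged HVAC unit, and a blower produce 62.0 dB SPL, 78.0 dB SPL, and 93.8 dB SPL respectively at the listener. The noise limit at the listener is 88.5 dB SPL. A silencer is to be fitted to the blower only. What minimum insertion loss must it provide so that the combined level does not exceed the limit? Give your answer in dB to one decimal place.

The untreated sources together contribute 10^(62.0/10) + 10^(78.0/10) = 6.468e+07, i.e. 78.11 dB SPL.
The limit corresponds to 10^(88.5/10) = 7.079e+08; subtracting the fixed part leaves 6.433e+08 for the blower, i.e. 88.08 dB SPL.
Required insertion loss = 93.8 − 88.08 = 5.72 dB.

5.7 dB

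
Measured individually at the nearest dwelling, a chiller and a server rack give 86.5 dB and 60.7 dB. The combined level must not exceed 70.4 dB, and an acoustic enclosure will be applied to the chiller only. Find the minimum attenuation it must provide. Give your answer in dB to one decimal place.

16.6 dB

Everything except the chiller sums to 10^(60.7/10) = 1.175e+06 in linear terms, 60.70 dB.
The limit corresponds to 10^(70.4/10) = 1.096e+07; subtracting the fixed part leaves 9.790e+06 for the chiller, i.e. 69.91 dB.
Required insertion loss = 86.5 − 69.91 = 16.59 dB.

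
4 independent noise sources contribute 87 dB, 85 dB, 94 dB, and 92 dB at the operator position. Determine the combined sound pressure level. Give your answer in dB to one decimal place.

For uncorrelated sources the intensities add, so convert each level to linear form, sum, and take 10·log₁₀ of the total.
Σ 10^(L/10) = 10^(87/10) + 10^(85/10) + 10^(94/10) + 10^(92/10) = 4.914e+09.
L_total = 10·log₁₀(4.914e+09) = 96.91 dB.

96.9 dB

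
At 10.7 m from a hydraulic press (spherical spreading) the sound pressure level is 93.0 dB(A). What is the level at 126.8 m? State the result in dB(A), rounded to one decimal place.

71.5 dB(A)

For a point source, L₂ = L₁ − 20·log₁₀(r₂/r₁).
L₂ = 93.0 − 20·log₁₀(126.8/10.7) = 93.0 − 21.475 = 71.53 dB(A).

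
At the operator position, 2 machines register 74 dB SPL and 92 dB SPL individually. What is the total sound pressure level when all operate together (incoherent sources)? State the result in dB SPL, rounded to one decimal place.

92.1 dB SPL

For uncorrelated sources the intensities add, so convert each level to linear form, sum, and take 10·log₁₀ of the total.
Σ 10^(L/10) = 10^(74/10) + 10^(92/10) = 1.610e+09.
L_total = 10·log₁₀(1.610e+09) = 92.07 dB SPL.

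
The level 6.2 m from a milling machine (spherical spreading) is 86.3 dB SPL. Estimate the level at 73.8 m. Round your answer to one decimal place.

64.8 dB SPL

Point-source attenuation: ΔL = 20·log₁₀(r₂/r₁) = 20·log₁₀(73.8/6.2) = 21.513 dB.
L₂ = 86.3 − 20·log₁₀(73.8/6.2) = 86.3 − 21.513 = 64.79 dB SPL.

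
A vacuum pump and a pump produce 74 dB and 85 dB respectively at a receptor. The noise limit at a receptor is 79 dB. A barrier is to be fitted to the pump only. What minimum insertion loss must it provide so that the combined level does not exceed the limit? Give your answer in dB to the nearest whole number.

The untreated sources together contribute 10^(74/10) = 2.512e+07, i.e. 74.00 dB.
To meet 79 dB overall, the treated pump may contribute at most 10^(79/10) − 2.512e+07 = 5.431e+07, i.e. 77.35 dB.
Required insertion loss = 85 − 77.35 = 7.65 dB.

8 dB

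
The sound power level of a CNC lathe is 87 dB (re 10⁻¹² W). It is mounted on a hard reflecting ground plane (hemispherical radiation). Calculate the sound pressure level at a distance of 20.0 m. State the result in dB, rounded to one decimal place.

53.0 dB

Free-field hemispherical radiation: L_p = L_w − 10·log₁₀(2π·r²), r = 20.0 m.
2π·r² = 2513 m², 10·log₁₀ of that is 34.002 dB.
L_p = 87 − 34.002 = 53.00 dB.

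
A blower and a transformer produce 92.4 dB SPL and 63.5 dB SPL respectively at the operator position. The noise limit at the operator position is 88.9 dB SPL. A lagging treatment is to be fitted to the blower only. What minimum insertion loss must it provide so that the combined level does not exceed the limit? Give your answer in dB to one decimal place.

3.5 dB

Fixed contribution from the other source: Σ 10^(L/10) = 10^(63.5/10) = 2.239e+06 (63.50 dB SPL).
To meet 88.9 dB SPL overall, the treated blower may contribute at most 10^(88.9/10) − 2.239e+06 = 7.740e+08, i.e. 88.89 dB SPL.
So the blower must be reduced from 92.4 to 88.89 dB SPL: IL = 3.51 dB.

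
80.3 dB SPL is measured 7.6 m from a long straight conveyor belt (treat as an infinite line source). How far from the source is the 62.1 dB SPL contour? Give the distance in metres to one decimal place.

Line-source spreading drops the level by 10·log₁₀(r₂/r₁); inverting, r₂/r₁ = 10^(ΔL/10).
r₂ = 7.6·10^((80.3−62.1)/10) = 7.6·10^(18.2/10) = 502.13 m.

502.1 m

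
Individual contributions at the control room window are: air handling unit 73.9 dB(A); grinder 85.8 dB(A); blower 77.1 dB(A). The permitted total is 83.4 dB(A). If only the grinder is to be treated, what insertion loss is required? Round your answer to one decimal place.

Everything except the grinder sums to 10^(73.9/10) + 10^(77.1/10) = 7.583e+07 in linear terms, 78.80 dB(A).
The limit corresponds to 10^(83.4/10) = 2.188e+08; subtracting the fixed part leaves 1.429e+08 for the grinder, i.e. 81.55 dB(A).
So the grinder must be reduced from 85.8 to 81.55 dB(A): IL = 4.25 dB.

4.2 dB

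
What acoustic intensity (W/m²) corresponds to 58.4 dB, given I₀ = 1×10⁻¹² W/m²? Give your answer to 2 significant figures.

6.9e-07 W/m²

I = I₀·10^(L/10) = 10⁻¹² × 10^(58.4/10) = 10^(-6.160).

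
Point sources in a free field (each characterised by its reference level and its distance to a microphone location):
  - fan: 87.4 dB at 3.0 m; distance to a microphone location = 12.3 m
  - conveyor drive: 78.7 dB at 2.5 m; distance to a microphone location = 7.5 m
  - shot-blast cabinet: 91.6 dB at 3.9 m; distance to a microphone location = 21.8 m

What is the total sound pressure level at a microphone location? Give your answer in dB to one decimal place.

79.4 dB

Apply inverse-square spreading to bring every level to the receiver, then sum 10^(L/10).
fan: 87.4 − 20·log₁₀(12.3/3.0) = 87.4 − 12.26 = 75.14 dB.
conveyor drive: 78.7 − 20·log₁₀(7.5/2.5) = 78.7 − 9.54 = 69.16 dB.
shot-blast cabinet: 91.6 − 20·log₁₀(21.8/3.9) = 91.6 − 14.95 = 76.65 dB.
Σ 10^(L/10) = 8.719e+07 → L_total = 10·log₁₀(8.719e+07) = 79.40 dB.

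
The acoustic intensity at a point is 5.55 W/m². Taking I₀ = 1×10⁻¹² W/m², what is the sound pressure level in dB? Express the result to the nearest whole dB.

127 dB

Dividing by I₀ shifts the exponent by 12: I/I₀ = 5.55×10^12.
L = 10·(0.7443 + 12) = 127.44 dB.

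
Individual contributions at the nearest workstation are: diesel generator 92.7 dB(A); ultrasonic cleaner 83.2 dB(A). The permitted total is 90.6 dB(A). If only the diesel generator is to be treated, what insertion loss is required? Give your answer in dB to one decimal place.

3.0 dB

Everything except the diesel generator sums to 10^(83.2/10) = 2.089e+08 in linear terms, 83.20 dB(A).
To meet 90.6 dB(A) overall, the treated diesel generator may contribute at most 10^(90.6/10) − 2.089e+08 = 9.392e+08, i.e. 89.73 dB(A).
Required insertion loss = 92.7 − 89.73 = 2.97 dB.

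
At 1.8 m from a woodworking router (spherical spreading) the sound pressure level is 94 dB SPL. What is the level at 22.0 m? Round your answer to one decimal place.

72.3 dB SPL

Spherical spreading from a point source gives a 20·log₁₀(r₂/r₁) drop.
L₂ = 94 − 20·log₁₀(22.0/1.8) = 94 − 21.743 = 72.26 dB SPL.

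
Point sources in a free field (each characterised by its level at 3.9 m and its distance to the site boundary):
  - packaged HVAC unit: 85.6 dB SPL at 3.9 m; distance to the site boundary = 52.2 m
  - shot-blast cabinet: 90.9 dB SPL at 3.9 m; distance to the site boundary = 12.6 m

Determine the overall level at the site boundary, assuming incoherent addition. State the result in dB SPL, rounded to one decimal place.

80.8 dB SPL

Propagate each source to the receiver with L = L_ref − 20·log₁₀(r/r_ref), then add intensities.
packaged HVAC unit: 85.6 − 20·log₁₀(52.2/3.9) = 85.6 − 22.53 = 63.07 dB SPL.
shot-blast cabinet: 90.9 − 20·log₁₀(12.6/3.9) = 90.9 − 10.19 = 80.71 dB SPL.
Σ 10^(L/10) = 1.199e+08 → L_total = 10·log₁₀(1.199e+08) = 80.79 dB SPL.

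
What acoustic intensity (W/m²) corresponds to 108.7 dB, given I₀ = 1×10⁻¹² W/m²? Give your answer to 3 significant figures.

I/I₀ = 10^(108.7/10) = 7.413e+10, so I = 7.413e+10 × 10⁻¹² W/m².

0.0741 W/m²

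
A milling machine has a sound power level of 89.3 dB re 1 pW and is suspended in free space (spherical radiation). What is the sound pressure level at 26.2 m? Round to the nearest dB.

50 dB

L_p = L_w − 10·log₁₀(4π·r²) with r = 26.2 m.
4π·r² = 8626 m², 10·log₁₀ of that is 39.358 dB.
L_p = 89.3 − 39.358 = 49.94 dB.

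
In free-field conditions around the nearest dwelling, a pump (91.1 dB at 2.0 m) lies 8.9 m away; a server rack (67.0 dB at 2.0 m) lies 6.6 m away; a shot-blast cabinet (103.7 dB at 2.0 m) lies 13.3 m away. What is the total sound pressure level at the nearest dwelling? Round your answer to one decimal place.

Propagate each source to the receiver with L = L_ref − 20·log₁₀(r/r_ref), then add intensities.
pump: 91.1 − 20·log₁₀(8.9/2.0) = 91.1 − 12.97 = 78.13 dB.
server rack: 67.0 − 20·log₁₀(6.6/2.0) = 67.0 − 10.37 = 56.63 dB.
shot-blast cabinet: 103.7 − 20·log₁₀(13.3/2.0) = 103.7 − 16.46 = 87.24 dB.
Σ 10^(L/10) = 5.956e+08 → L_total = 10·log₁₀(5.956e+08) = 87.75 dB.

87.7 dB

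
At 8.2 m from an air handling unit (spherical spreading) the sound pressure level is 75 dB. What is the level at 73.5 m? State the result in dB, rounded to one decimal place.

56.0 dB

Spherical spreading from a point source gives a 20·log₁₀(r₂/r₁) drop.
L₂ = 75 − 20·log₁₀(73.5/8.2) = 75 − 19.049 = 55.95 dB.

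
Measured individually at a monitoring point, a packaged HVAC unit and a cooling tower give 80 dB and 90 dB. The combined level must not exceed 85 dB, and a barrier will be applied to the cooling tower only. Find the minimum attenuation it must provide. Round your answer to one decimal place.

6.7 dB

The untreated sources together contribute 10^(80/10) = 1.000e+08, i.e. 80.00 dB.
The limit corresponds to 10^(85/10) = 3.162e+08; subtracting the fixed part leaves 2.162e+08 for the cooling tower, i.e. 83.35 dB.
So the cooling tower must be reduced from 90 to 83.35 dB: IL = 6.65 dB.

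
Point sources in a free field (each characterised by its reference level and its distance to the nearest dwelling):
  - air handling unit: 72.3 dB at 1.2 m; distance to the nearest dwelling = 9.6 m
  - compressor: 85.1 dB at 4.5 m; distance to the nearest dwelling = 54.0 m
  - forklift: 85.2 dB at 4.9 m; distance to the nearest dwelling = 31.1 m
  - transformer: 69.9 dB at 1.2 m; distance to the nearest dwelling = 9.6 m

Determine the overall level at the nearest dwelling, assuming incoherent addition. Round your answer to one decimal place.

70.4 dB

First find each source's level at the receiver (point-source: −20·log₁₀(r/r_ref)), then combine on an intensity basis.
air handling unit: 72.3 − 20·log₁₀(9.6/1.2) = 72.3 − 18.06 = 54.24 dB.
compressor: 85.1 − 20·log₁₀(54.0/4.5) = 85.1 − 21.58 = 63.52 dB.
forklift: 85.2 − 20·log₁₀(31.1/4.9) = 85.2 − 16.05 = 69.15 dB.
transformer: 69.9 − 20·log₁₀(9.6/1.2) = 69.9 − 18.06 = 51.84 dB.
Σ 10^(L/10) = 1.089e+07 → L_total = 10·log₁₀(1.089e+07) = 70.37 dB.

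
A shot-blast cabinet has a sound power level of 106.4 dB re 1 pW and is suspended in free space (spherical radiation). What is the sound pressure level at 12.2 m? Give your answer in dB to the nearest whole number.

74 dB

The power spreads over a sphere of area 4π·r², so L_p = L_w − 10·log₁₀(4π·r²).
4π·r² = 1870 m², 10·log₁₀ of that is 32.719 dB.
L_p = 106.4 − 32.719 = 73.68 dB.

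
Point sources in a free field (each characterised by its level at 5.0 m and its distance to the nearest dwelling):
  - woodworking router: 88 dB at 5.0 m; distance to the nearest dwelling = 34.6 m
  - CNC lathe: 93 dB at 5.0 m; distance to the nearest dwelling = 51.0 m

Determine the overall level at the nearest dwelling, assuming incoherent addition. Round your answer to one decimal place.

First find each source's level at the receiver (point-source: −20·log₁₀(r/r_ref)), then combine on an intensity basis.
woodworking router: 88 − 20·log₁₀(34.6/5.0) = 88 − 16.80 = 71.20 dB.
CNC lathe: 93 − 20·log₁₀(51.0/5.0) = 93 − 20.17 = 72.83 dB.
Σ 10^(L/10) = 3.235e+07 → L_total = 10·log₁₀(3.235e+07) = 75.10 dB.

75.1 dB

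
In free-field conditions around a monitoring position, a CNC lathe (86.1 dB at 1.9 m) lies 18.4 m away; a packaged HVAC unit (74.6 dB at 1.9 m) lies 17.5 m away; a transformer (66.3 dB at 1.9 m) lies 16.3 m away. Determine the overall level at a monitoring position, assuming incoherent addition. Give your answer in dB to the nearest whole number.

67 dB

Propagate each source to the receiver with L = L_ref − 20·log₁₀(r/r_ref), then add intensities.
CNC lathe: 86.1 − 20·log₁₀(18.4/1.9) = 86.1 − 19.72 = 66.38 dB.
packaged HVAC unit: 74.6 − 20·log₁₀(17.5/1.9) = 74.6 − 19.29 = 55.31 dB.
transformer: 66.3 − 20·log₁₀(16.3/1.9) = 66.3 − 18.67 = 47.63 dB.
Σ 10^(L/10) = 4.742e+06 → L_total = 10·log₁₀(4.742e+06) = 66.76 dB.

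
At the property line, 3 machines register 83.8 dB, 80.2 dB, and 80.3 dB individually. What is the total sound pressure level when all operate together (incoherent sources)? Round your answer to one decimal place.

86.5 dB

Incoherent sources combine by intensity addition: L_total = 10·log₁₀(Σ 10^(L_i/10)).
Σ 10^(L/10) = 10^(83.8/10) + 10^(80.2/10) + 10^(80.3/10) = 4.517e+08.
L_total = 10·log₁₀(4.517e+08) = 86.55 dB.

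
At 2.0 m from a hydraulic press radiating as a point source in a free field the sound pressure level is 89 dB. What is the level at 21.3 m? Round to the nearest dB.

68 dB

Point-source attenuation: ΔL = 20·log₁₀(r₂/r₁) = 20·log₁₀(21.3/2.0) = 20.547 dB.
L₂ = 89 − 20·log₁₀(21.3/2.0) = 89 − 20.547 = 68.45 dB.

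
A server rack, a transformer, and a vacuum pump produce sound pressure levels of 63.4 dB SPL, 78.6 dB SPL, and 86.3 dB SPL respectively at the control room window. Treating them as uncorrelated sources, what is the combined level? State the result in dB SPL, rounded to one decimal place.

For uncorrelated sources the intensities add, so convert each level to linear form, sum, and take 10·log₁₀ of the total.
Σ 10^(L/10) = 10^(63.4/10) + 10^(78.6/10) + 10^(86.3/10) = 5.012e+08.
L_total = 10·log₁₀(5.012e+08) = 87.00 dB SPL.

87.0 dB SPL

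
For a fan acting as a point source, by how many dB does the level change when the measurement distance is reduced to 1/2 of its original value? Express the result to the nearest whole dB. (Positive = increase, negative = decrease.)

+6 dB

Point-source spreading: ΔL = −20·log₁₀(r₂/r₁).
ΔL = −20·log₁₀(0.5) = +6.02 dB.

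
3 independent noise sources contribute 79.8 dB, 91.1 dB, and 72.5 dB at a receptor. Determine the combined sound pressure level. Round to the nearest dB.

91 dB

For uncorrelated sources the intensities add, so convert each level to linear form, sum, and take 10·log₁₀ of the total.
Σ 10^(L/10) = 10^(79.8/10) + 10^(91.1/10) + 10^(72.5/10) = 1.402e+09.
L_total = 10·log₁₀(1.402e+09) = 91.47 dB.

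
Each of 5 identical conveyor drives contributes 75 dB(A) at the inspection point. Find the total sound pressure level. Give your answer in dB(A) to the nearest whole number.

82 dB(A)

N identical incoherent sources raise the level by 10·log₁₀ N.
L_total = 75 + 10·log₁₀(5) = 75 + 6.990 = 81.99 dB(A).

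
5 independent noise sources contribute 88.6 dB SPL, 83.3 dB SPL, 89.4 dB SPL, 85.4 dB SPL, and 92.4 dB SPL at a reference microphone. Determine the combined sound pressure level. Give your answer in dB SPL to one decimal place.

For uncorrelated sources the intensities add, so convert each level to linear form, sum, and take 10·log₁₀ of the total.
Σ 10^(L/10) = 10^(88.6/10) + 10^(83.3/10) + 10^(89.4/10) + 10^(85.4/10) + 10^(92.4/10) = 3.894e+09.
L_total = 10·log₁₀(3.894e+09) = 95.90 dB SPL.

95.9 dB SPL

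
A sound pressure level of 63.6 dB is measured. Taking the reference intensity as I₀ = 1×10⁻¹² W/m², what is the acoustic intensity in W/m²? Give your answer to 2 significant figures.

2.3e-06 W/m²

I = I₀·10^(L/10) = 10⁻¹² × 10^(63.6/10) = 10^(-5.640).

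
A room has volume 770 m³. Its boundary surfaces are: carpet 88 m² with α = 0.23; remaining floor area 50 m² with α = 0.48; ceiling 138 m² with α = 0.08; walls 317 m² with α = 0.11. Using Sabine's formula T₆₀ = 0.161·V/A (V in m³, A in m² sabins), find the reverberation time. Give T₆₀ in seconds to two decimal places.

Summing Sᵢαᵢ: 88·0.23 + 50·0.48 + 138·0.08 + 317·0.11 = 90.15 m².
T₆₀ = 0.161·V/A = 0.161·770/90.15 = 1.375 s.

1.38 s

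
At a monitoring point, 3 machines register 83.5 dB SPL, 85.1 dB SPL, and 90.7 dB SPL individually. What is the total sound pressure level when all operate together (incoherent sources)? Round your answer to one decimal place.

For uncorrelated sources the intensities add, so convert each level to linear form, sum, and take 10·log₁₀ of the total.
Σ 10^(L/10) = 10^(83.5/10) + 10^(85.1/10) + 10^(90.7/10) = 1.722e+09.
L_total = 10·log₁₀(1.722e+09) = 92.36 dB SPL.

92.4 dB SPL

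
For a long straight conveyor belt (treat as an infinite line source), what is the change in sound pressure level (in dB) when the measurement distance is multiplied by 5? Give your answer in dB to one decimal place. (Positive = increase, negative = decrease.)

-7.0 dB

Line-source spreading: ΔL = −10·log₁₀(r₂/r₁).
ΔL = −10·log₁₀(5) = -6.99 dB.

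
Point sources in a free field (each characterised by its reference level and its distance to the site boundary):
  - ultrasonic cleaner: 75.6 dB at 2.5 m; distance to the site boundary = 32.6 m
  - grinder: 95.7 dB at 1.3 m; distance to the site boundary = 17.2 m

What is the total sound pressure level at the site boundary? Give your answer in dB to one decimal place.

First find each source's level at the receiver (point-source: −20·log₁₀(r/r_ref)), then combine on an intensity basis.
ultrasonic cleaner: 75.6 − 20·log₁₀(32.6/2.5) = 75.6 − 22.31 = 53.29 dB.
grinder: 95.7 − 20·log₁₀(17.2/1.3) = 95.7 − 22.43 = 73.27 dB.
Σ 10^(L/10) = 2.144e+07 → L_total = 10·log₁₀(2.144e+07) = 73.31 dB.

73.3 dB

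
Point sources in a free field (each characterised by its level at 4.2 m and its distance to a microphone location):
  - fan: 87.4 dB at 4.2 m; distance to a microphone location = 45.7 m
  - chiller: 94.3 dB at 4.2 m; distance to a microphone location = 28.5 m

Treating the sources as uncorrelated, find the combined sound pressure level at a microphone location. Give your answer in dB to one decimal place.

78.0 dB

Apply inverse-square spreading to bring every level to the receiver, then sum 10^(L/10).
fan: 87.4 − 20·log₁₀(45.7/4.2) = 87.4 − 20.73 = 66.67 dB.
chiller: 94.3 − 20·log₁₀(28.5/4.2) = 94.3 − 16.63 = 77.67 dB.
Σ 10^(L/10) = 6.309e+07 → L_total = 10·log₁₀(6.309e+07) = 78.00 dB.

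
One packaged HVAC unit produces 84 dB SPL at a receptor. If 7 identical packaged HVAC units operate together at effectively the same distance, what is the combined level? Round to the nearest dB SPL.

92 dB SPL

With 7 equal, uncorrelated contributions the intensity is 7× that of one unit, giving a rise of 10·log₁₀ 7.
L_total = 84 + 10·log₁₀(7) = 84 + 8.451 = 92.45 dB SPL.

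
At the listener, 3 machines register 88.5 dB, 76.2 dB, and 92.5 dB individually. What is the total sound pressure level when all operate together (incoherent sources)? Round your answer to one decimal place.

94.0 dB

Incoherent sources combine by intensity addition: L_total = 10·log₁₀(Σ 10^(L_i/10)).
Σ 10^(L/10) = 10^(88.5/10) + 10^(76.2/10) + 10^(92.5/10) = 2.528e+09.
L_total = 10·log₁₀(2.528e+09) = 94.03 dB.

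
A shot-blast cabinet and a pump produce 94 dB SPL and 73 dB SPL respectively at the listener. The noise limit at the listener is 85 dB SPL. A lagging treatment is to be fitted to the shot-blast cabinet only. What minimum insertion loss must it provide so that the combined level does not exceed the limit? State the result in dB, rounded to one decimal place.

The untreated sources together contribute 10^(73/10) = 1.995e+07, i.e. 73.00 dB SPL.
To meet 85 dB SPL overall, the treated shot-blast cabinet may contribute at most 10^(85/10) − 1.995e+07 = 2.963e+08, i.e. 84.72 dB SPL.
Required insertion loss = 94 − 84.72 = 9.28 dB.

9.3 dB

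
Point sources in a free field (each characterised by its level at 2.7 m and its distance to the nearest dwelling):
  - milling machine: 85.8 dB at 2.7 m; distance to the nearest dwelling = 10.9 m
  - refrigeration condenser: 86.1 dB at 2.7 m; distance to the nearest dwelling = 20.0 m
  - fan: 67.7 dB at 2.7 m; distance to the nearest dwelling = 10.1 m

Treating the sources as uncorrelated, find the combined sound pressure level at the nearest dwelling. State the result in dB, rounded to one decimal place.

74.9 dB

First find each source's level at the receiver (point-source: −20·log₁₀(r/r_ref)), then combine on an intensity basis.
milling machine: 85.8 − 20·log₁₀(10.9/2.7) = 85.8 − 12.12 = 73.68 dB.
refrigeration condenser: 86.1 − 20·log₁₀(20.0/2.7) = 86.1 − 17.39 = 68.71 dB.
fan: 67.7 − 20·log₁₀(10.1/2.7) = 67.7 − 11.46 = 56.24 dB.
Σ 10^(L/10) = 3.117e+07 → L_total = 10·log₁₀(3.117e+07) = 74.94 dB.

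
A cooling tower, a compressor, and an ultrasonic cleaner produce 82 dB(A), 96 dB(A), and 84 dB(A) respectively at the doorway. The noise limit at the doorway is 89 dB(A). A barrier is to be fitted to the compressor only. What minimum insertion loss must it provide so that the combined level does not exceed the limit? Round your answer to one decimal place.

10.1 dB

Fixed contribution from the other sources: Σ 10^(L/10) = 10^(82/10) + 10^(84/10) = 4.097e+08 (86.12 dB(A)).
To meet 89 dB(A) overall, the treated compressor may contribute at most 10^(89/10) − 4.097e+08 = 3.847e+08, i.e. 85.85 dB(A).
Required insertion loss = 96 − 85.85 = 10.15 dB.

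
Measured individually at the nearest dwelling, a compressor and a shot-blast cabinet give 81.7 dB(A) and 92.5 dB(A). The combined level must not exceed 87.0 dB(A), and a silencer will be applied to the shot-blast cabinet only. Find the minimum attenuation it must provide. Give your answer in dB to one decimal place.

7.0 dB

Fixed contribution from the other source: Σ 10^(L/10) = 10^(81.7/10) = 1.479e+08 (81.70 dB(A)).
To meet 87.0 dB(A) overall, the treated shot-blast cabinet may contribute at most 10^(87.0/10) − 1.479e+08 = 3.533e+08, i.e. 85.48 dB(A).
Required insertion loss = 92.5 − 85.48 = 7.02 dB.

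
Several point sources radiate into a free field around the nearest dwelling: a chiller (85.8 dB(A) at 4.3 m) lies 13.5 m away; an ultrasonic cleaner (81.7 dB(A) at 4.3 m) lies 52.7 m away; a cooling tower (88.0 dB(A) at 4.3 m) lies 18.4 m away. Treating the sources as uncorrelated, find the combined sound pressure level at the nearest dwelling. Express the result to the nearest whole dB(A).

79 dB(A)

Propagate each source to the receiver with L = L_ref − 20·log₁₀(r/r_ref), then add intensities.
chiller: 85.8 − 20·log₁₀(13.5/4.3) = 85.8 − 9.94 = 75.86 dB(A).
ultrasonic cleaner: 81.7 − 20·log₁₀(52.7/4.3) = 81.7 − 21.77 = 59.93 dB(A).
cooling tower: 88.0 − 20·log₁₀(18.4/4.3) = 88.0 − 12.63 = 75.37 dB(A).
Σ 10^(L/10) = 7.402e+07 → L_total = 10·log₁₀(7.402e+07) = 78.69 dB(A).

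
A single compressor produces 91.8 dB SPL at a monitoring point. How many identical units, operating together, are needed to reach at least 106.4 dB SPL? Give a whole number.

Need L₁ + 10·log₁₀ N ≥ 106.4, i.e. log₁₀ N ≥ 1.46.
N ≥ 10^(14.6/10) = 28.840, so N = 29.

29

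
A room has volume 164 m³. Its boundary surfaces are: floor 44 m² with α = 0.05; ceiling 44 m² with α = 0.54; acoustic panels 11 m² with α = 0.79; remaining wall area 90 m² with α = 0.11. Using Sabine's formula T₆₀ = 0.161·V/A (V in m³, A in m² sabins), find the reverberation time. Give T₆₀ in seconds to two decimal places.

0.59 s

Total absorption A = 44·0.05 + 44·0.54 + 11·0.79 + 90·0.11 = 44.55 m² sabins.
T₆₀ = 0.161 × 164 / 44.55 = 0.593 s.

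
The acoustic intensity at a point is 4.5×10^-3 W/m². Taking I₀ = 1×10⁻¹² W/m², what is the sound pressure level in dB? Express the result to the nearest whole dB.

Dividing by I₀ shifts the exponent by 12: I/I₀ = 4.5×10^9.
L = 10·(0.6532 + 9) = 96.53 dB.

97 dB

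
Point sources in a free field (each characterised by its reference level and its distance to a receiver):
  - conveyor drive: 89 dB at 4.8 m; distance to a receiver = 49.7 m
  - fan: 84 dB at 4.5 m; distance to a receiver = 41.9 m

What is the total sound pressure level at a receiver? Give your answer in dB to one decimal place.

70.1 dB

Propagate each source to the receiver with L = L_ref − 20·log₁₀(r/r_ref), then add intensities.
conveyor drive: 89 − 20·log₁₀(49.7/4.8) = 89 − 20.30 = 68.70 dB.
fan: 84 − 20·log₁₀(41.9/4.5) = 84 − 19.38 = 64.62 dB.
Σ 10^(L/10) = 1.031e+07 → L_total = 10·log₁₀(1.031e+07) = 70.13 dB.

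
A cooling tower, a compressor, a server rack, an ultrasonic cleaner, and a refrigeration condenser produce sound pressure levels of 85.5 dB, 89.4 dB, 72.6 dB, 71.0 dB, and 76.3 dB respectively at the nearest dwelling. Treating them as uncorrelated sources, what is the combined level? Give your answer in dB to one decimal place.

Incoherent sources combine by intensity addition: L_total = 10·log₁₀(Σ 10^(L_i/10)).
Σ 10^(L/10) = 10^(85.5/10) + 10^(89.4/10) + 10^(72.6/10) + 10^(71.0/10) + 10^(76.3/10) = 1.299e+09.
L_total = 10·log₁₀(1.299e+09) = 91.14 dB.

91.1 dB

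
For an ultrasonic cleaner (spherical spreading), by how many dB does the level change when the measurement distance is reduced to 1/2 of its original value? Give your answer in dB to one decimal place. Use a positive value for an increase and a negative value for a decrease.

+6.0 dB

Point-source spreading: ΔL = −20·log₁₀(r₂/r₁).
ΔL = −20·log₁₀(0.5) = +6.02 dB.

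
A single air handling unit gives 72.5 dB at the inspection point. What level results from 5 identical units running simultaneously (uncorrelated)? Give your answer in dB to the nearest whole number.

79 dB

L_total = L₁ + 10·log₁₀ N for N identical incoherent sources.
L_total = 72.5 + 10·log₁₀(5) = 72.5 + 6.990 = 79.49 dB.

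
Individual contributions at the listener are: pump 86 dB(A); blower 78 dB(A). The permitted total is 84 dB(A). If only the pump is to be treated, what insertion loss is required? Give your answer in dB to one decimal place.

Fixed contribution from the other source: Σ 10^(L/10) = 10^(78/10) = 6.310e+07 (78.00 dB(A)).
The limit corresponds to 10^(84/10) = 2.512e+08; subtracting the fixed part leaves 1.881e+08 for the pump, i.e. 82.74 dB(A).
So the pump must be reduced from 86 to 82.74 dB(A): IL = 3.26 dB.

3.3 dB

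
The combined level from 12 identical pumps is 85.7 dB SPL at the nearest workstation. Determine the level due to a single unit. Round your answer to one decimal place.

74.9 dB SPL

12 equal contributions raise the level by 10·log₁₀ 12 = 10.792 dB, so each unit alone gives 85.7 − 10.792.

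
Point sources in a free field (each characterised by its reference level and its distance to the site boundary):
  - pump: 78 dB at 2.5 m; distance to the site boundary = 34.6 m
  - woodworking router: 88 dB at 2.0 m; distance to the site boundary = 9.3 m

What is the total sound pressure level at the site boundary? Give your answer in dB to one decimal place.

First find each source's level at the receiver (point-source: −20·log₁₀(r/r_ref)), then combine on an intensity basis.
pump: 78 − 20·log₁₀(34.6/2.5) = 78 − 22.82 = 55.18 dB.
woodworking router: 88 − 20·log₁₀(9.3/2.0) = 88 − 13.35 = 74.65 dB.
Σ 10^(L/10) = 2.951e+07 → L_total = 10·log₁₀(2.951e+07) = 74.70 dB.

74.7 dB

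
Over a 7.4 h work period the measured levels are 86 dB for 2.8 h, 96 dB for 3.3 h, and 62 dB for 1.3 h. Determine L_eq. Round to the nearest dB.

The energy average is taken in the linear domain: L_eq = 10·log₁₀[(Σ tᵢ·10^(Lᵢ/10))/T], T = 7.4 h.
Σ tᵢ·10^(Lᵢ/10) = 2.8·10^(86/10) + 3.3·10^(96/10) + 1.3·10^(62/10) = 1.425e+10.
L_eq = 10·log₁₀(1.425e+10/7.4) = 92.85 dB.

93 dB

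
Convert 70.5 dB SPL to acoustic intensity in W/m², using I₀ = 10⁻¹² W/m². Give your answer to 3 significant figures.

I = I₀·10^(L/10) = 10⁻¹² × 10^(70.5/10) = 10^(-4.950).

1.12e-05 W/m²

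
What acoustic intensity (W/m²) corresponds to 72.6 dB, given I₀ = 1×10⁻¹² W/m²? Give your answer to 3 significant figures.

I/I₀ = 10^(72.6/10) = 1.82e+07, so I = 1.82e+07 × 10⁻¹² W/m².

1.82e-05 W/m²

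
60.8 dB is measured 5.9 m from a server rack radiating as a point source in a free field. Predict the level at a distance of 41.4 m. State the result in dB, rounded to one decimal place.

For a point source, L₂ = L₁ − 20·log₁₀(r₂/r₁).
L₂ = 60.8 − 20·log₁₀(41.4/5.9) = 60.8 − 16.923 = 43.88 dB.

43.9 dB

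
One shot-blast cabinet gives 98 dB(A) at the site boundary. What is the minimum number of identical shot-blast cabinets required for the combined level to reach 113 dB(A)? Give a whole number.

32

Need L₁ + 10·log₁₀ N ≥ 113, i.e. log₁₀ N ≥ 1.50.
N ≥ 10^(15.0/10) = 31.623, so N = 32.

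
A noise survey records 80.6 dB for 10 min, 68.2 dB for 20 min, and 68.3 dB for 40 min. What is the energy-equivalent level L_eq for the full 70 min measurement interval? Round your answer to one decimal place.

L_eq = 10·log₁₀[(1/T)·Σ tᵢ·10^(Lᵢ/10)] with T = 70 min.
Σ tᵢ·10^(Lᵢ/10) = 10·10^(80.6/10) + 20·10^(68.2/10) + 40·10^(68.3/10) = 1.551e+09.
L_eq = 10·log₁₀(1.551e+09/70) = 73.45 dB.

73.5 dB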